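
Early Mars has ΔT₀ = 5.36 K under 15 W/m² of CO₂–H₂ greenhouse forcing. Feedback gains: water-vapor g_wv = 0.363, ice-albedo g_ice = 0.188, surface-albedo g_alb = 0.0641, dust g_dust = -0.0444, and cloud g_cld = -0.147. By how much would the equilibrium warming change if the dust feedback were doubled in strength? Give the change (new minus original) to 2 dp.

-0.67 K

Original: g = 0.4237, ΔT = 5.36/(1−0.4237) = 9.3007 K.
With doubled dust: g' = 0.3793, ΔT' = 5.36/(1−0.3793) = 8.6354 K.
Change = 8.6354 − 9.3007 = -0.67 K.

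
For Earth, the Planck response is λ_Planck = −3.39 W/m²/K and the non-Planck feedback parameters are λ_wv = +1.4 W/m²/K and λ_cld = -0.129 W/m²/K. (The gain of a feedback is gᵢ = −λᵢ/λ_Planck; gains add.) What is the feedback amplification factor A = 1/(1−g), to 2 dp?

Convert to gains: g_wv = 1.4/3.39 = 0.413; g_cld = -0.129/3.39 = -0.03805.
Total gain g = 0.37495.
A = 1/(1 − 0.37495) = 1.60.

1.60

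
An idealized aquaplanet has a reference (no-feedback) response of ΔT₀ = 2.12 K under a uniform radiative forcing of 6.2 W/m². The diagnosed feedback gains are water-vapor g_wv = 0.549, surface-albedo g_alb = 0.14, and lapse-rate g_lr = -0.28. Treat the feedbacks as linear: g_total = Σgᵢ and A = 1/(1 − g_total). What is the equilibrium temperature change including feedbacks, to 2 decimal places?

3.59 K

Total gain g = 0.549 + 0.14 − 0.28 = 0.409.
Amplification A = 1/(1 − 0.409) = 1.692.
ΔT = 2.12 × 1.692 = 3.59 K.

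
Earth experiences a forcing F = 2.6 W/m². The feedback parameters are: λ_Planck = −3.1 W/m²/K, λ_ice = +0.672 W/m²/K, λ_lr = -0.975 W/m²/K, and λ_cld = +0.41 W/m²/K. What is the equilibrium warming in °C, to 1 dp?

0.9 °C

Net feedback parameter λ = (−3.1) + (+0.672) + (-0.975) + (+0.41) = -2.993 W/m²/K.
ΔT = −F/λ = −2.6/(-2.993) = 0.9 °C.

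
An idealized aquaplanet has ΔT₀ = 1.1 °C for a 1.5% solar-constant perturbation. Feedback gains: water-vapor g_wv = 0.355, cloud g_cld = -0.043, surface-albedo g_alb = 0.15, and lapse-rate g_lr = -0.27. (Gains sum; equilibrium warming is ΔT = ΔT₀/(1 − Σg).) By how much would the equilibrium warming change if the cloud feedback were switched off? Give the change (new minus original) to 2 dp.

Original: g = 0.192, ΔT = 1.1/(1−0.192) = 1.3614 °C.
Without cloud: g' = 0.235, ΔT' = 1.1/(1−0.235) = 1.4379 °C.
Change = 1.4379 − 1.3614 = 0.08 °C.

0.08 °C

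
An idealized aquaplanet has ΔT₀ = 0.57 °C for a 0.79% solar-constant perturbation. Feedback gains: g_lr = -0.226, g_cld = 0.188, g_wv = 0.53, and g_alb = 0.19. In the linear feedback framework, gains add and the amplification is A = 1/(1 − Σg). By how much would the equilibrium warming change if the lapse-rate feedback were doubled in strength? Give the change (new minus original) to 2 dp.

Original: g = 0.682, ΔT = 0.57/(1−0.682) = 1.7925 °C.
With doubled lapse-rate: g' = 0.456, ΔT' = 0.57/(1−0.456) = 1.0478 °C.
Change = 1.0478 − 1.7925 = -0.74 °C.

-0.74 °C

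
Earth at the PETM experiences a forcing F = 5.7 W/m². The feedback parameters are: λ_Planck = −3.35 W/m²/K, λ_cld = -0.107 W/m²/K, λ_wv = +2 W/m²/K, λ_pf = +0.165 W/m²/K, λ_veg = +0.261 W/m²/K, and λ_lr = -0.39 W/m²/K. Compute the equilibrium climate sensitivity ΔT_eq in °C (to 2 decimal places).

Net feedback parameter λ = (−3.35) + (-0.107) + (+2) + (+0.165) + (+0.261) + (-0.39) = -1.421 W/m²/K.
ΔT = −F/λ = −5.7/(-1.421) = 4.01 °C.

4.01 °C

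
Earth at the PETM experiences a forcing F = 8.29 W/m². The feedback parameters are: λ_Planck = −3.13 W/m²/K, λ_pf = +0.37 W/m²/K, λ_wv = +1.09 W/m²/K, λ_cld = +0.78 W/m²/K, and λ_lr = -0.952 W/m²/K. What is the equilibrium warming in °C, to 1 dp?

Net feedback parameter λ = (−3.13) + (+0.37) + (+1.09) + (+0.78) + (-0.952) = -1.842 W/m²/K.
ΔT = −F/λ = −8.29/(-1.842) = 4.5 °C.

4.5 °C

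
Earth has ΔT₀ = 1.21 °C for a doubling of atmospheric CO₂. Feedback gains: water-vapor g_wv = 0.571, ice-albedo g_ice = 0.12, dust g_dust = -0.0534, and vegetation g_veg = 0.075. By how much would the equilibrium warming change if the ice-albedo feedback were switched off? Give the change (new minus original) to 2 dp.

Original: g = 0.7126, ΔT = 1.21/(1−0.7126) = 4.2102 °C.
Without ice-albedo: g' = 0.5926, ΔT' = 1.21/(1−0.5926) = 2.9701 °C.
Change = 2.9701 − 4.2102 = -1.24 °C.

-1.24 °C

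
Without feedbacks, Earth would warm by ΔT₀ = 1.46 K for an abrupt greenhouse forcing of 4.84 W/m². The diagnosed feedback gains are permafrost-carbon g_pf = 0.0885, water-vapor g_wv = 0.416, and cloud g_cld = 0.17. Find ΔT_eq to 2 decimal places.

4.49 K

Total gain g = 0.0885 + 0.416 + 0.17 = 0.6745.
Amplification A = 1/(1 − 0.6745) = 3.072.
ΔT = 1.46 × 3.072 = 4.49 K.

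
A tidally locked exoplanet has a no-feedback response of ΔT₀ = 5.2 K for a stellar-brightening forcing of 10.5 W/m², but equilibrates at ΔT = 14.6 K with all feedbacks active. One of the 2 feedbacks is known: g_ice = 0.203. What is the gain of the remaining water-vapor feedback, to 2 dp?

0.44

Amplification A = ΔT/ΔT₀ = 14.6/5.2 = 2.808.
Total gain g = 1 − 1/A = 1 − 1/2.808 = 0.6439.
The known gain is 0.203.
g_wv = 0.6439 − 0.203 = 0.44.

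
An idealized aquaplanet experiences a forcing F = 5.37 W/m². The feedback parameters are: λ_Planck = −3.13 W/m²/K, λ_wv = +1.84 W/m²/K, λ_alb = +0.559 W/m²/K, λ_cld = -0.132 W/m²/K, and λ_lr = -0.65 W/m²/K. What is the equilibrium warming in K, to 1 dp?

Net feedback parameter λ = (−3.13) + (+1.84) + (+0.559) + (-0.132) + (-0.65) = -1.513 W/m²/K.
ΔT = −F/λ = −5.37/(-1.513) = 3.5 K.

3.5 K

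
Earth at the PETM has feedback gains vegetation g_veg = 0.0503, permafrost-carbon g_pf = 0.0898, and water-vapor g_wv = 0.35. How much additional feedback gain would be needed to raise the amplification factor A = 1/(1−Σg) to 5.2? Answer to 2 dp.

0.32

Current total gain = 0.4901.
Target gain for A = 5.2: g* = 1 − 1/5.2 = 0.8077.
Additional gain needed = 0.8077 − 0.4901 = 0.32.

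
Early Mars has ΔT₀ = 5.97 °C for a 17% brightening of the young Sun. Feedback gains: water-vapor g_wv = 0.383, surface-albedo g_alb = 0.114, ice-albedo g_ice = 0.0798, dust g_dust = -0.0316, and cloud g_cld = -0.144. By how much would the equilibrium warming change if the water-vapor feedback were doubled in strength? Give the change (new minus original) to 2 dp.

Original: g = 0.4012, ΔT = 5.97/(1−0.4012) = 9.9699 °C.
With doubled water-vapor: g' = 0.7842, ΔT' = 5.97/(1−0.7842) = 27.6645 °C.
Change = 27.6645 − 9.9699 = 17.69 °C.

17.69 °C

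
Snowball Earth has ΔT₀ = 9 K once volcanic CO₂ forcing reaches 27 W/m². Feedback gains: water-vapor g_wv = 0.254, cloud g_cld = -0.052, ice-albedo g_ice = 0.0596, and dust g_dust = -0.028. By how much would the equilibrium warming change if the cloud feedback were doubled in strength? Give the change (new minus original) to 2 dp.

-0.75 K

Original: g = 0.2336, ΔT = 9/(1−0.2336) = 11.7432 K.
With doubled cloud: g' = 0.1816, ΔT' = 9/(1−0.1816) = 10.9971 K.
Change = 10.9971 − 11.7432 = -0.75 K.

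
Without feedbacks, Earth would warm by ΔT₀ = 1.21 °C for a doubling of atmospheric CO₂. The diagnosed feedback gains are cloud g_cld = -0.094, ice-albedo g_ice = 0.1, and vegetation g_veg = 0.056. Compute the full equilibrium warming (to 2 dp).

Total gain g = -0.094 + 0.1 + 0.056 = 0.062.
Amplification A = 1/(1 − 0.062) = 1.066.
ΔT = 1.21 × 1.066 = 1.29 °C.

1.29 °C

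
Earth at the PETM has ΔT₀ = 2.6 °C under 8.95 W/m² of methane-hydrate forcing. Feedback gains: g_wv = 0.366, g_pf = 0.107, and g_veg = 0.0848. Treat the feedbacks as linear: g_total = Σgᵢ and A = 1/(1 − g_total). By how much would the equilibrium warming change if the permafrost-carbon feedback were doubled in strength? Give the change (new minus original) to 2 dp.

1.88 °C

Original: g = 0.5578, ΔT = 2.6/(1−0.5578) = 5.8797 °C.
With doubled permafrost-carbon: g' = 0.6648, ΔT' = 2.6/(1−0.6648) = 7.7566 °C.
Change = 7.7566 − 5.8797 = 1.88 °C.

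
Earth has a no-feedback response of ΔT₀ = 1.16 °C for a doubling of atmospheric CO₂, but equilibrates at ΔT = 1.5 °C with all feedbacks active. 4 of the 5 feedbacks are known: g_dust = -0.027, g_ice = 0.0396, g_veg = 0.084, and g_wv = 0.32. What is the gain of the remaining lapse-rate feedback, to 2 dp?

-0.19

Amplification A = ΔT/ΔT₀ = 1.5/1.16 = 1.293.
Total gain g = 1 − 1/A = 1 − 1/1.293 = 0.2266.
Known gains sum to -0.027 + 0.0396 + 0.084 + 0.32 = 0.4166.
g_lr = 0.2266 − 0.4166 = -0.19.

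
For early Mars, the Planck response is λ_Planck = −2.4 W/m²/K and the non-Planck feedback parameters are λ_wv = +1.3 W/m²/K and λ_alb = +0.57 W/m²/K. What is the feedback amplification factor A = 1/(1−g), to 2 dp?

Convert to gains: g_wv = 1.3/2.4 = 0.5417; g_alb = 0.57/2.4 = 0.2375.
Total gain g = 0.7792.
A = 1/(1 − 0.7792) = 4.53.

4.53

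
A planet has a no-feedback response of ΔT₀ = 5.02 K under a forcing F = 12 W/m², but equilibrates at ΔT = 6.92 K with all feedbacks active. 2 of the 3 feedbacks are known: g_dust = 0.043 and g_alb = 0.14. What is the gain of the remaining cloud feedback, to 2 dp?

0.09

Amplification A = ΔT/ΔT₀ = 6.92/5.02 = 1.378.
Total gain g = 1 − 1/A = 1 − 1/1.378 = 0.2743.
Known gains sum to 0.043 + 0.14 = 0.183.
g_cld = 0.2743 − 0.183 = 0.09.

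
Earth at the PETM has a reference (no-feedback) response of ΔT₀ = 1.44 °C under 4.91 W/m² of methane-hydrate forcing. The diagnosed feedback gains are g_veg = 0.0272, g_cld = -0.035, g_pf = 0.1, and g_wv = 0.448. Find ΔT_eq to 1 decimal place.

Total gain g = 0.0272 − 0.035 + 0.1 + 0.448 = 0.5402.
Amplification A = 1/(1 − 0.5402) = 2.175.
ΔT = 1.44 × 2.175 = 3.1 °C.

3.1 °C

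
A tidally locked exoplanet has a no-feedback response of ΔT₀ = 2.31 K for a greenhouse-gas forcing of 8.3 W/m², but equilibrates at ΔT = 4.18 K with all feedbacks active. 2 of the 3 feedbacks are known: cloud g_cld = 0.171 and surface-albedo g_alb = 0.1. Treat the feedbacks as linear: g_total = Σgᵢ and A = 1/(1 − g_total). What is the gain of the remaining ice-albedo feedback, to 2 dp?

0.18

Amplification A = ΔT/ΔT₀ = 4.18/2.31 = 1.81.
Total gain g = 1 − 1/A = 1 − 1/1.81 = 0.4475.
Known gains sum to 0.171 + 0.1 = 0.271.
g_ice = 0.4475 − 0.271 = 0.18.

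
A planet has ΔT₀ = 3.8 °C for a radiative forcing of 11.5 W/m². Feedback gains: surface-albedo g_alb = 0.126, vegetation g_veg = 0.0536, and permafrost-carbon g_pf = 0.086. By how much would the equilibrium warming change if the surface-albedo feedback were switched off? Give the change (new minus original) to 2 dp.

-0.76 °C

Original: g = 0.2656, ΔT = 3.8/(1−0.2656) = 5.1743 °C.
Without surface-albedo: g' = 0.1396, ΔT' = 3.8/(1−0.1396) = 4.4166 °C.
Change = 4.4166 − 5.1743 = -0.76 °C.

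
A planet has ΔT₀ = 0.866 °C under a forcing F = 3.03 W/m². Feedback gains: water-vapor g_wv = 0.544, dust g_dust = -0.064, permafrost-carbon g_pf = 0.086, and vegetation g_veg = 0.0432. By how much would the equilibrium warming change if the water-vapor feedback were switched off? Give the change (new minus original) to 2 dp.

Original: g = 0.6092, ΔT = 0.866/(1−0.6092) = 2.2160 °C.
Without water-vapor: g' = 0.0652, ΔT' = 0.866/(1−0.0652) = 0.9264 °C.
Change = 0.9264 − 2.2160 = -1.29 °C.

-1.29 °C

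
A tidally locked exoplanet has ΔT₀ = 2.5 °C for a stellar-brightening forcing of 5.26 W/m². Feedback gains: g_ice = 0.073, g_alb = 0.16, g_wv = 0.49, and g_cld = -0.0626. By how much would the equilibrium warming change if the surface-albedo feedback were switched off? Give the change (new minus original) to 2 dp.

-2.36 °C

Original: g = 0.6604, ΔT = 2.5/(1−0.6604) = 7.3616 °C.
Without surface-albedo: g' = 0.5004, ΔT' = 2.5/(1−0.5004) = 5.0040 °C.
Change = 5.0040 − 7.3616 = -2.36 °C.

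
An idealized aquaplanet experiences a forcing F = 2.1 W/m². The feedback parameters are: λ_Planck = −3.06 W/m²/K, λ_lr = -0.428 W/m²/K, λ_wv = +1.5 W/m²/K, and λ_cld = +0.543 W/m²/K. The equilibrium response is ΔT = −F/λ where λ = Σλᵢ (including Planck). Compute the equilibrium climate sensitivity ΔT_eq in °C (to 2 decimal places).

Net feedback parameter λ = (−3.06) + (-0.428) + (+1.5) + (+0.543) = -1.445 W/m²/K.
ΔT = −F/λ = −2.1/(-1.445) = 1.45 °C.

1.45 °C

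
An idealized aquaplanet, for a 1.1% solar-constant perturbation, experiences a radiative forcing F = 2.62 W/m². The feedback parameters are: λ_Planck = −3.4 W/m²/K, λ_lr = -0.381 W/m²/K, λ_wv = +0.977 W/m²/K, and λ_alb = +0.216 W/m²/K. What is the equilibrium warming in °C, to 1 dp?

Net feedback parameter λ = (−3.4) + (-0.381) + (+0.977) + (+0.216) = -2.588 W/m²/K.
ΔT = −F/λ = −2.62/(-2.588) = 1.0 °C.

1.0 °C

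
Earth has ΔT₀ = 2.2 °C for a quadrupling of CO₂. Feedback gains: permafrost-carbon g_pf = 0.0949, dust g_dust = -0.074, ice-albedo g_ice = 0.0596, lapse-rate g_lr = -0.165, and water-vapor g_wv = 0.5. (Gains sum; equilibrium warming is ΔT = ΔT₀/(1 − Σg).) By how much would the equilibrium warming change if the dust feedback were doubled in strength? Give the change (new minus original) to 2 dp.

Original: g = 0.4155, ΔT = 2.2/(1−0.4155) = 3.7639 °C.
With doubled dust: g' = 0.3415, ΔT' = 2.2/(1−0.3415) = 3.3409 °C.
Change = 3.3409 − 3.7639 = -0.42 °C.

-0.42 °C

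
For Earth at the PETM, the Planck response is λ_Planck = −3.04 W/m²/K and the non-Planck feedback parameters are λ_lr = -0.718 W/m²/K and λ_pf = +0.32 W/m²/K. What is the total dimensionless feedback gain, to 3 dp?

-0.131

Convert to gains: g_lr = -0.718/3.04 = -0.2362; g_pf = 0.32/3.04 = 0.1053.
Total gain g = -0.1309.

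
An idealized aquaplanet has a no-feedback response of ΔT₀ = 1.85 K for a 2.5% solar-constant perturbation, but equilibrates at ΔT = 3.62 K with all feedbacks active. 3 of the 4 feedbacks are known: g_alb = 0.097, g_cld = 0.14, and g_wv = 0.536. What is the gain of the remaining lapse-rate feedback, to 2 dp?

-0.28

Amplification A = ΔT/ΔT₀ = 3.62/1.85 = 1.957.
Total gain g = 1 − 1/A = 1 − 1/1.957 = 0.489.
Known gains sum to 0.097 + 0.14 + 0.536 = 0.773.
g_lr = 0.489 − 0.773 = -0.28.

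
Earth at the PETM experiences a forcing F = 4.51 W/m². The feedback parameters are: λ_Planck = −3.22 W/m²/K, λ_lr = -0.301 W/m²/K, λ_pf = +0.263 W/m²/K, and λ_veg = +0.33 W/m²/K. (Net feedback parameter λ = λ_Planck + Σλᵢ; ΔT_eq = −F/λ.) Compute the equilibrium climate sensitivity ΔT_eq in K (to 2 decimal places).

Net feedback parameter λ = (−3.22) + (-0.301) + (+0.263) + (+0.33) = -2.928 W/m²/K.
ΔT = −F/λ = −4.51/(-2.928) = 1.54 K.

1.54 K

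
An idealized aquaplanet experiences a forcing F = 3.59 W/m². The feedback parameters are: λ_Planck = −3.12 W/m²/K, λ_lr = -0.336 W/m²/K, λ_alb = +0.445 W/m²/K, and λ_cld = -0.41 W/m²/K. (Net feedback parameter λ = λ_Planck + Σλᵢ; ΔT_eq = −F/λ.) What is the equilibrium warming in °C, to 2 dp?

Net feedback parameter λ = (−3.12) + (-0.336) + (+0.445) + (-0.41) = -3.421 W/m²/K.
ΔT = −F/λ = −3.59/(-3.421) = 1.05 °C.

1.05 °C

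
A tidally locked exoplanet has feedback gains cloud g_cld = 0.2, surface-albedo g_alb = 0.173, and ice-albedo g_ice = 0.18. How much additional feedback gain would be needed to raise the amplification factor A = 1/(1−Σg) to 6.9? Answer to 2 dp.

0.30

Current total gain = 0.553.
Target gain for A = 6.9: g* = 1 − 1/6.9 = 0.8551.
Additional gain needed = 0.8551 − 0.553 = 0.30.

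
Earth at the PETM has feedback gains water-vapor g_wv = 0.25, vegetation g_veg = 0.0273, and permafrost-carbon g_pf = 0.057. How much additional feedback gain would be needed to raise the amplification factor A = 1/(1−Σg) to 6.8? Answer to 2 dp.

0.52

Current total gain = 0.3343.
Target gain for A = 6.8: g* = 1 − 1/6.8 = 0.8529.
Additional gain needed = 0.8529 − 0.3343 = 0.52.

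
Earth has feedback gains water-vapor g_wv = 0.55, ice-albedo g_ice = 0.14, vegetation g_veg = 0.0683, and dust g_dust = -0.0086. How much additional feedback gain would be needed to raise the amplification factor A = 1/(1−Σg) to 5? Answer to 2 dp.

0.05

Current total gain = 0.7497.
Target gain for A = 5: g* = 1 − 1/5 = 0.8.
Additional gain needed = 0.8 − 0.7497 = 0.05.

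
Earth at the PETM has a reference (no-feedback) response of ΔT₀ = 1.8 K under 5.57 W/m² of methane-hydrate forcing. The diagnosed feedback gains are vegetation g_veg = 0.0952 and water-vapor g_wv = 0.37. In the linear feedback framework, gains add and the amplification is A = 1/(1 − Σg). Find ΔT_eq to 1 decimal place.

3.4 K

Total gain g = 0.0952 + 0.37 = 0.4652.
Amplification A = 1/(1 − 0.4652) = 1.87.
ΔT = 1.8 × 1.87 = 3.4 K.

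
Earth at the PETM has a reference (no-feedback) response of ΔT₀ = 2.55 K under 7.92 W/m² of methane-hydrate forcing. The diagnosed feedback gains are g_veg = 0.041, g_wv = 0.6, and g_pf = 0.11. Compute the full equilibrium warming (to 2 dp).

10.24 K

Total gain g = 0.041 + 0.6 + 0.11 = 0.751.
Amplification A = 1/(1 − 0.751) = 4.016.
ΔT = 2.55 × 4.016 = 10.24 K.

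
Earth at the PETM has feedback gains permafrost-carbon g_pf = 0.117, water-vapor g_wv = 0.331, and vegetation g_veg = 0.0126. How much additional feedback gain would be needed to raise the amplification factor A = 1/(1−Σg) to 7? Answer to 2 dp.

0.40

Current total gain = 0.4606.
Target gain for A = 7: g* = 1 − 1/7 = 0.8571.
Additional gain needed = 0.8571 − 0.4606 = 0.40.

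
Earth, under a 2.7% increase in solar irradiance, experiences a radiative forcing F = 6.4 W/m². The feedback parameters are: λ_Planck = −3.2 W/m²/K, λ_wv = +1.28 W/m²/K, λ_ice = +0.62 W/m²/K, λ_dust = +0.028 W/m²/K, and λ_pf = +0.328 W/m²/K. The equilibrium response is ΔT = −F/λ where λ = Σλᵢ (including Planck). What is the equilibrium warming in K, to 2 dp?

Net feedback parameter λ = (−3.2) + (+1.28) + (+0.62) + (+0.028) + (+0.328) = -0.944 W/m²/K.
ΔT = −F/λ = −6.4/(-0.944) = 6.78 K.

6.78 K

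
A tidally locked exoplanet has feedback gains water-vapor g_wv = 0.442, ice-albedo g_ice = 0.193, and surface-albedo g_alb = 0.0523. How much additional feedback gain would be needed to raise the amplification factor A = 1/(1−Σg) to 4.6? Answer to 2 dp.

0.10

Current total gain = 0.6873.
Target gain for A = 4.6: g* = 1 − 1/4.6 = 0.7826.
Additional gain needed = 0.7826 − 0.6873 = 0.10.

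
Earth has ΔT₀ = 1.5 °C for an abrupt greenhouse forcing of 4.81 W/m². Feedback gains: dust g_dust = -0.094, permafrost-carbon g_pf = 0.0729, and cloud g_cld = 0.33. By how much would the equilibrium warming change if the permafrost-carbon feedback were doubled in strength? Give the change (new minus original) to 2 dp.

Original: g = 0.3089, ΔT = 1.5/(1−0.3089) = 2.1705 °C.
With doubled permafrost-carbon: g' = 0.3818, ΔT' = 1.5/(1−0.3818) = 2.4264 °C.
Change = 2.4264 − 2.1705 = 0.26 °C.

0.26 °C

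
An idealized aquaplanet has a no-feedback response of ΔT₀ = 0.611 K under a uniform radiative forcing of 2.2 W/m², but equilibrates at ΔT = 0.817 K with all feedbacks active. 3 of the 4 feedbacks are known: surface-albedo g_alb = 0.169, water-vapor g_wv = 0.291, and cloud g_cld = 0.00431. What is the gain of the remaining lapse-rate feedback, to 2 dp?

Amplification A = ΔT/ΔT₀ = 0.817/0.611 = 1.337.
Total gain g = 1 − 1/A = 1 − 1/1.337 = 0.2521.
Known gains sum to 0.169 + 0.291 + 0.00431 = 0.46431.
g_lr = 0.2521 − 0.46431 = -0.21.

-0.21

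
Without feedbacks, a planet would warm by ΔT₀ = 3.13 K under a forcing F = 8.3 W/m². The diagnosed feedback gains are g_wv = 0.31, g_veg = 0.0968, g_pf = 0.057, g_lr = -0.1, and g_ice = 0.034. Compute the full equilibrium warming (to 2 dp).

Total gain g = 0.31 + 0.0968 + 0.057 − 0.1 + 0.034 = 0.3978.
Amplification A = 1/(1 − 0.3978) = 1.661.
ΔT = 3.13 × 1.661 = 5.20 K.

5.20 K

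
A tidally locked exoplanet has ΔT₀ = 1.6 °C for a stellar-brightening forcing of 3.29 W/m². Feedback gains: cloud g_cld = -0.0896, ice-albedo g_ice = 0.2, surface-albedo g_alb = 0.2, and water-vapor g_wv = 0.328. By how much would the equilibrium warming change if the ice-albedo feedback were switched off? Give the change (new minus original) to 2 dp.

-1.58 °C

Original: g = 0.6384, ΔT = 1.6/(1−0.6384) = 4.4248 °C.
Without ice-albedo: g' = 0.4384, ΔT' = 1.6/(1−0.4384) = 2.8490 °C.
Change = 2.8490 − 4.4248 = -1.58 °C.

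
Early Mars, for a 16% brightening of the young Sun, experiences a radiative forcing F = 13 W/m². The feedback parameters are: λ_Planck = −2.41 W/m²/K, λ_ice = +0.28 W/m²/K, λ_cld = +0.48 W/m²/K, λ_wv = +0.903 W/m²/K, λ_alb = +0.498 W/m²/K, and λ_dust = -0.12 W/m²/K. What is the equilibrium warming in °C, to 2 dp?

35.23 °C

Net feedback parameter λ = (−2.41) + (+0.28) + (+0.48) + (+0.903) + (+0.498) + (-0.12) = -0.369 W/m²/K.
ΔT = −F/λ = −13/(-0.369) = 35.23 °C.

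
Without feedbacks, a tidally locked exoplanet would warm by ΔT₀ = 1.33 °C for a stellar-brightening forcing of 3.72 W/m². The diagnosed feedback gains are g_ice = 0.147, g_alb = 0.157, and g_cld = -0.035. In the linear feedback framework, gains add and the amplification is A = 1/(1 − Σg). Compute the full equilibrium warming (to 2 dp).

Total gain g = 0.147 + 0.157 − 0.035 = 0.269.
Amplification A = 1/(1 − 0.269) = 1.368.
ΔT = 1.33 × 1.368 = 1.82 °C.

1.82 °C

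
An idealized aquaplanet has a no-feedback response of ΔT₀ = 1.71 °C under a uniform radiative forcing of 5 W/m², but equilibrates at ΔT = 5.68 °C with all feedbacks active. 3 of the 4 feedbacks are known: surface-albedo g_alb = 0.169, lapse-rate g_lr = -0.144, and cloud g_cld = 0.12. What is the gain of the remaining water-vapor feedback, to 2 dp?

0.55

Amplification A = ΔT/ΔT₀ = 5.68/1.71 = 3.322.
Total gain g = 1 − 1/A = 1 − 1/3.322 = 0.699.
Known gains sum to 0.169 − 0.144 + 0.12 = 0.145.
g_wv = 0.699 − 0.145 = 0.55.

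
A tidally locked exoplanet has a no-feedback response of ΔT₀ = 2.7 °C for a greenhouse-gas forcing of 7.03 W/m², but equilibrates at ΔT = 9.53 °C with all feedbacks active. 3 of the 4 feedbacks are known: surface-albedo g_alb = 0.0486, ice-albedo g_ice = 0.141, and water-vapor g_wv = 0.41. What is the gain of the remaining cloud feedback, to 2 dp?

Amplification A = ΔT/ΔT₀ = 9.53/2.7 = 3.53.
Total gain g = 1 − 1/A = 1 − 1/3.53 = 0.7167.
Known gains sum to 0.0486 + 0.141 + 0.41 = 0.5996.
g_cld = 0.7167 − 0.5996 = 0.12.

0.12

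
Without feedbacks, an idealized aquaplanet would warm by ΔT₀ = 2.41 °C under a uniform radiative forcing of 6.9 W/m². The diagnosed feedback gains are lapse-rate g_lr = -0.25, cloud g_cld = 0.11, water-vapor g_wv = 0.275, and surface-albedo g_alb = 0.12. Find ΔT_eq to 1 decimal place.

3.2 °C

Total gain g = -0.25 + 0.11 + 0.275 + 0.12 = 0.255.
Amplification A = 1/(1 − 0.255) = 1.342.
ΔT = 2.41 × 1.342 = 3.2 °C.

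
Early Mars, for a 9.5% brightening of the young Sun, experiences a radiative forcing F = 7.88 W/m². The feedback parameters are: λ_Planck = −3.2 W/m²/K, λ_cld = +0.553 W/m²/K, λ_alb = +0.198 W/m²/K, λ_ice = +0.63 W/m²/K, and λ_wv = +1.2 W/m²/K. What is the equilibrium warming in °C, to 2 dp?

12.73 °C

Net feedback parameter λ = (−3.2) + (+0.553) + (+0.198) + (+0.63) + (+1.2) = -0.619 W/m²/K.
ΔT = −F/λ = −7.88/(-0.619) = 12.73 °C.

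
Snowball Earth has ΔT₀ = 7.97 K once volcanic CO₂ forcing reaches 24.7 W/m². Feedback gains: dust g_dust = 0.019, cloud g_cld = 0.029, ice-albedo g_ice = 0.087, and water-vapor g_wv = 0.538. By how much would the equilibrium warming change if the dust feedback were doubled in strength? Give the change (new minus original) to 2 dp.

Original: g = 0.673, ΔT = 7.97/(1−0.673) = 24.3731 K.
With doubled dust: g' = 0.692, ΔT' = 7.97/(1−0.692) = 25.8766 K.
Change = 25.8766 − 24.3731 = 1.50 K.

1.50 K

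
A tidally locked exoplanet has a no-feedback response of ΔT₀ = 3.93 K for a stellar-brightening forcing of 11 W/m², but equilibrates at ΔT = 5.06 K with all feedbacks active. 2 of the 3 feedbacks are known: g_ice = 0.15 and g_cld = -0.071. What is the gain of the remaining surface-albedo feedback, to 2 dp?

Amplification A = ΔT/ΔT₀ = 5.06/3.93 = 1.288.
Total gain g = 1 − 1/A = 1 − 1/1.288 = 0.2236.
Known gains sum to 0.15 − 0.071 = 0.079.
g_alb = 0.2236 − 0.079 = 0.14.

0.14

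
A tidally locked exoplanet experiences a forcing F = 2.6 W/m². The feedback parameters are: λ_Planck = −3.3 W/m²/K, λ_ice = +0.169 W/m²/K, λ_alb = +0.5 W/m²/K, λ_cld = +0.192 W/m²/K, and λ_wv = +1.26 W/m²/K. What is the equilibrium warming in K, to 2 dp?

Net feedback parameter λ = (−3.3) + (+0.169) + (+0.5) + (+0.192) + (+1.26) = -1.179 W/m²/K.
ΔT = −F/λ = −2.6/(-1.179) = 2.21 K.

2.21 K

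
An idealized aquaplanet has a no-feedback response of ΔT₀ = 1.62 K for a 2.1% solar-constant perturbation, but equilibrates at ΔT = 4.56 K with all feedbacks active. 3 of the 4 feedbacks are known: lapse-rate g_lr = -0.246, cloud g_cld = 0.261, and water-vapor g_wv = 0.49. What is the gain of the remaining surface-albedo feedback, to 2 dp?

0.14

Amplification A = ΔT/ΔT₀ = 4.56/1.62 = 2.815.
Total gain g = 1 − 1/A = 1 − 1/2.815 = 0.6448.
Known gains sum to -0.246 + 0.261 + 0.49 = 0.505.
g_alb = 0.6448 − 0.505 = 0.14.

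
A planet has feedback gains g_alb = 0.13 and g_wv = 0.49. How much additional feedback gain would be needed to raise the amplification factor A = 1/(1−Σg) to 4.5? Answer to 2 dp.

0.16

Current total gain = 0.62.
Target gain for A = 4.5: g* = 1 − 1/4.5 = 0.7778.
Additional gain needed = 0.7778 − 0.62 = 0.16.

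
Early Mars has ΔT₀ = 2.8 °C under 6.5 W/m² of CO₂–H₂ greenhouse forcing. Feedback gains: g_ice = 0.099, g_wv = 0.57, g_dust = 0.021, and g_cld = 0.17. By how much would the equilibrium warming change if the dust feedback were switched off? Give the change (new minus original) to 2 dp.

Original: g = 0.86, ΔT = 2.8/(1−0.86) = 20.0000 °C.
Without dust: g' = 0.839, ΔT' = 2.8/(1−0.839) = 17.3913 °C.
Change = 17.3913 − 20.0000 = -2.61 °C.

-2.61 °C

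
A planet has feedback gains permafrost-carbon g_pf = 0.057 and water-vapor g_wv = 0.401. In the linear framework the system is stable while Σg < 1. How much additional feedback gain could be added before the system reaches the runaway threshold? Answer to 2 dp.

0.54

Current total gain = 0.057 + 0.401 = 0.458.
Margin to runaway = 1 − 0.458 = 0.54.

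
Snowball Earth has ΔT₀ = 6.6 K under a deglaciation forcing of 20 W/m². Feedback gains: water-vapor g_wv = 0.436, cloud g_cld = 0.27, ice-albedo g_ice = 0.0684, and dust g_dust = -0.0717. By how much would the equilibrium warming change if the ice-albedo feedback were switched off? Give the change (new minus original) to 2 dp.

-4.15 K

Original: g = 0.7027, ΔT = 6.6/(1−0.7027) = 22.1998 K.
Without ice-albedo: g' = 0.6343, ΔT' = 6.6/(1−0.6343) = 18.0476 K.
Change = 18.0476 − 22.1998 = -4.15 K.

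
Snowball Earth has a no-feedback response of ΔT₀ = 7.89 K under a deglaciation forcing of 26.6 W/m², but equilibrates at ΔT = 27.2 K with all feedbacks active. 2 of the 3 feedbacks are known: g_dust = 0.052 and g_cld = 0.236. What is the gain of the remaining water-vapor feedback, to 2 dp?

0.42

Amplification A = ΔT/ΔT₀ = 27.2/7.89 = 3.447.
Total gain g = 1 − 1/A = 1 − 1/3.447 = 0.7099.
Known gains sum to 0.052 + 0.236 = 0.288.
g_wv = 0.7099 − 0.288 = 0.42.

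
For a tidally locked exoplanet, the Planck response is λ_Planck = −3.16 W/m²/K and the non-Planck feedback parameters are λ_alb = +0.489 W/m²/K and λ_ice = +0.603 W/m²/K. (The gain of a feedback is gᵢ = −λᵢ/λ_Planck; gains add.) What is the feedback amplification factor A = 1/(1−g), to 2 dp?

Convert to gains: g_alb = 0.489/3.16 = 0.1547; g_ice = 0.603/3.16 = 0.1908.
Total gain g = 0.3455.
A = 1/(1 − 0.3455) = 1.53.

1.53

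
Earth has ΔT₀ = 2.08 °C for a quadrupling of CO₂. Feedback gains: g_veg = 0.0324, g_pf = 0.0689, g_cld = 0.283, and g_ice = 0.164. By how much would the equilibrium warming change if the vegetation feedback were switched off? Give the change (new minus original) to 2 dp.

-0.31 °C

Original: g = 0.5483, ΔT = 2.08/(1−0.5483) = 4.6048 °C.
Without vegetation: g' = 0.5159, ΔT' = 2.08/(1−0.5159) = 4.2966 °C.
Change = 4.2966 − 4.6048 = -0.31 °C.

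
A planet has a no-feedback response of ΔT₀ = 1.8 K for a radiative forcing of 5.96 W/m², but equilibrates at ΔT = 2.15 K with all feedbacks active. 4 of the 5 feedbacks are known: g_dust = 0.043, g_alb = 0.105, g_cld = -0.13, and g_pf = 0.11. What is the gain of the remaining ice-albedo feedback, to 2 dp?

Amplification A = ΔT/ΔT₀ = 2.15/1.8 = 1.194.
Total gain g = 1 − 1/A = 1 − 1/1.194 = 0.1625.
Known gains sum to 0.043 + 0.105 − 0.13 + 0.11 = 0.128.
g_ice = 0.1625 − 0.128 = 0.03.

0.03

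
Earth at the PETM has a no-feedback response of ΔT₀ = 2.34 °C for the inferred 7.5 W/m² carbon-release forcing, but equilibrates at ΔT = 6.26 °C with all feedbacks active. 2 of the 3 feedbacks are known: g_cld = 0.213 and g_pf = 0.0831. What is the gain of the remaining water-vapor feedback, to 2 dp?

0.33

Amplification A = ΔT/ΔT₀ = 6.26/2.34 = 2.675.
Total gain g = 1 − 1/A = 1 − 1/2.675 = 0.6262.
Known gains sum to 0.213 + 0.0831 = 0.2961.
g_wv = 0.6262 − 0.2961 = 0.33.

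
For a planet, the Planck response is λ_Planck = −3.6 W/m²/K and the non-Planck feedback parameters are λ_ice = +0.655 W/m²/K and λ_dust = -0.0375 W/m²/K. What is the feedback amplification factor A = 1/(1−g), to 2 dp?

1.21

Convert to gains: g_ice = 0.655/3.6 = 0.1819; g_dust = -0.0375/3.6 = -0.01042.
Total gain g = 0.17148.
A = 1/(1 − 0.17148) = 1.21.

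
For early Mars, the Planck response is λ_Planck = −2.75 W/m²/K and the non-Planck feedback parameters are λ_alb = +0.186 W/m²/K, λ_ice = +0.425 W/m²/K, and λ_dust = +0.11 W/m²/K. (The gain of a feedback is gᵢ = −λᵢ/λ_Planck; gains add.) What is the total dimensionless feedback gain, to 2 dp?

0.26

Convert to gains: g_alb = 0.186/2.75 = 0.06764; g_ice = 0.425/2.75 = 0.1545; g_dust = 0.11/2.75 = 0.04.
Total gain g = 0.26214.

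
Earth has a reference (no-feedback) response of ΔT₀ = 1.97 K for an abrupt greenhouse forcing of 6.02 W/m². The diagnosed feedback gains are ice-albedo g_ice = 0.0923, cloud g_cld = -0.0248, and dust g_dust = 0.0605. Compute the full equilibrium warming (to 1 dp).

Total gain g = 0.0923 − 0.0248 + 0.0605 = 0.128.
Amplification A = 1/(1 − 0.128) = 1.147.
ΔT = 1.97 × 1.147 = 2.3 K.

2.3 K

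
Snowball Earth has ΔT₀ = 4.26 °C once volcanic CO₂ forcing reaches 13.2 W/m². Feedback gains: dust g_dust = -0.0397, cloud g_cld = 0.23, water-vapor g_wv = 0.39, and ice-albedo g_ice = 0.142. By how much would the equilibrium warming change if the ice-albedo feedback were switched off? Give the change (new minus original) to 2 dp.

Original: g = 0.7223, ΔT = 4.26/(1−0.7223) = 15.3403 °C.
Without ice-albedo: g' = 0.5803, ΔT' = 4.26/(1−0.5803) = 10.1501 °C.
Change = 10.1501 − 15.3403 = -5.19 °C.

-5.19 °C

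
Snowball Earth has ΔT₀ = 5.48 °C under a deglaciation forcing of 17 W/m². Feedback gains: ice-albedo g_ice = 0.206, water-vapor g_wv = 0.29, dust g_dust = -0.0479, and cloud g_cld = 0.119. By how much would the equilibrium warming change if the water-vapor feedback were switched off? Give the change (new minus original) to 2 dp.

Original: g = 0.5671, ΔT = 5.48/(1−0.5671) = 12.6588 °C.
Without water-vapor: g' = 0.2771, ΔT' = 5.48/(1−0.2771) = 7.5806 °C.
Change = 7.5806 − 12.6588 = -5.08 °C.

-5.08 °C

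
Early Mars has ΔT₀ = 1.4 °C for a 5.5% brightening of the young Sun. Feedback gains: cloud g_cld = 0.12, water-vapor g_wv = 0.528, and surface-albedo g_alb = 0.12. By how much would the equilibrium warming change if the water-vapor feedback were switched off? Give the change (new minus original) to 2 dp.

Original: g = 0.768, ΔT = 1.4/(1−0.768) = 6.0345 °C.
Without water-vapor: g' = 0.24, ΔT' = 1.4/(1−0.24) = 1.8421 °C.
Change = 1.8421 − 6.0345 = -4.19 °C.

-4.19 °C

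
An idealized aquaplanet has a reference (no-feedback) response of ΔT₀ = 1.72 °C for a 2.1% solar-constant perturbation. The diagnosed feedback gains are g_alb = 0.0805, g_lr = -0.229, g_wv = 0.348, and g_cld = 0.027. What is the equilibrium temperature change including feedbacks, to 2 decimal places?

Total gain g = 0.0805 − 0.229 + 0.348 + 0.027 = 0.2265.
Amplification A = 1/(1 − 0.2265) = 1.293.
ΔT = 1.72 × 1.293 = 2.22 °C.

2.22 °C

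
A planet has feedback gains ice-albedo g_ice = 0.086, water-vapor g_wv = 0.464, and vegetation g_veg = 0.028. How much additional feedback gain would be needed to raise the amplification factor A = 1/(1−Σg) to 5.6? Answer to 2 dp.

0.24

Current total gain = 0.578.
Target gain for A = 5.6: g* = 1 − 1/5.6 = 0.8214.
Additional gain needed = 0.8214 − 0.578 = 0.24.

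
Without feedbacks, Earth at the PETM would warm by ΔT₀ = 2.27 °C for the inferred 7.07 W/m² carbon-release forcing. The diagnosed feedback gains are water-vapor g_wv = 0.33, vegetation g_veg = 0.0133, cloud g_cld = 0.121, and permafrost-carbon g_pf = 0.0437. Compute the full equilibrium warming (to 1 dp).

Total gain g = 0.33 + 0.0133 + 0.121 + 0.0437 = 0.508.
Amplification A = 1/(1 − 0.508) = 2.033.
ΔT = 2.27 × 2.033 = 4.6 °C.

4.6 °C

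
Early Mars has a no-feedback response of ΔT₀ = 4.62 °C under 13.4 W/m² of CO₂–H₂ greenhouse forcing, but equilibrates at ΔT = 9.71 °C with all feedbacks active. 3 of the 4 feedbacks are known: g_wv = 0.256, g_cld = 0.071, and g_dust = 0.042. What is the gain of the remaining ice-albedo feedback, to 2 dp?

0.16

Amplification A = ΔT/ΔT₀ = 9.71/4.62 = 2.102.
Total gain g = 1 − 1/A = 1 − 1/2.102 = 0.5243.
Known gains sum to 0.256 + 0.071 + 0.042 = 0.369.
g_ice = 0.5243 − 0.369 = 0.16.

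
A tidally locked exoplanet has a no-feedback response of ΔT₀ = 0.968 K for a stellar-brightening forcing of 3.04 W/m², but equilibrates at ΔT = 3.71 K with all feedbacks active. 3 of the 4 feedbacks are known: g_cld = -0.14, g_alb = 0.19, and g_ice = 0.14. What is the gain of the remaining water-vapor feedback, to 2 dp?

Amplification A = ΔT/ΔT₀ = 3.71/0.968 = 3.833.
Total gain g = 1 − 1/A = 1 − 1/3.833 = 0.7391.
Known gains sum to -0.14 + 0.19 + 0.14 = 0.19.
g_wv = 0.7391 − 0.19 = 0.55.

0.55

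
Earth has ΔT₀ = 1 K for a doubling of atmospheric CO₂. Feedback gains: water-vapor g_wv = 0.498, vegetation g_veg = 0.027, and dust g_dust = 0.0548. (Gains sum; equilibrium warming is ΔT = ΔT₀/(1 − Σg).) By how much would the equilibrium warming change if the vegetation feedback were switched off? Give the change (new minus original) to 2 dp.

Original: g = 0.5798, ΔT = 1/(1−0.5798) = 2.3798 K.
Without vegetation: g' = 0.5528, ΔT' = 1/(1−0.5528) = 2.2361 K.
Change = 2.2361 − 2.3798 = -0.14 K.

-0.14 K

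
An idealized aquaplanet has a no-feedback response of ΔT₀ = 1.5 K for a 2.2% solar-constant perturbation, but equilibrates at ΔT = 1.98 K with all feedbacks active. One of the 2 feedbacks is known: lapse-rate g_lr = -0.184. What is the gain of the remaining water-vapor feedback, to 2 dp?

Amplification A = ΔT/ΔT₀ = 1.98/1.5 = 1.32.
Total gain g = 1 − 1/A = 1 − 1/1.32 = 0.2424.
The known gain is -0.184.
g_wv = 0.2424 + 0.184 = 0.43.

0.43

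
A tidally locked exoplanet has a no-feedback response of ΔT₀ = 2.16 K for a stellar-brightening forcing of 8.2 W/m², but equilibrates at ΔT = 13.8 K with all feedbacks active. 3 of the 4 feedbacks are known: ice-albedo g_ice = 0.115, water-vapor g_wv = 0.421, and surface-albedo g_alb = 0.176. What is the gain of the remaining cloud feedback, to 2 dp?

Amplification A = ΔT/ΔT₀ = 13.8/2.16 = 6.389.
Total gain g = 1 − 1/A = 1 − 1/6.389 = 0.8435.
Known gains sum to 0.115 + 0.421 + 0.176 = 0.712.
g_cld = 0.8435 − 0.712 = 0.13.

0.13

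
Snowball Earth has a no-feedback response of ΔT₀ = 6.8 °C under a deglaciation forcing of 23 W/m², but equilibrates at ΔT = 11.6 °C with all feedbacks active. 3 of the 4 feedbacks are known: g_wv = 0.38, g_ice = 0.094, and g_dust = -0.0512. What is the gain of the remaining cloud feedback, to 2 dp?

-0.01

Amplification A = ΔT/ΔT₀ = 11.6/6.8 = 1.706.
Total gain g = 1 − 1/A = 1 − 1/1.706 = 0.4138.
Known gains sum to 0.38 + 0.094 − 0.0512 = 0.4228.
g_cld = 0.4138 − 0.4228 = -0.01.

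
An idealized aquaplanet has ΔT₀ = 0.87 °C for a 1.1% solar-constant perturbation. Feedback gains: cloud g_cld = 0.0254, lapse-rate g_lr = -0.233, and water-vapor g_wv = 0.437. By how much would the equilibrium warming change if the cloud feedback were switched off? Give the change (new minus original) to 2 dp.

-0.04 °C

Original: g = 0.2294, ΔT = 0.87/(1−0.2294) = 1.1290 °C.
Without cloud: g' = 0.204, ΔT' = 0.87/(1−0.204) = 1.0930 °C.
Change = 1.0930 − 1.1290 = -0.04 °C.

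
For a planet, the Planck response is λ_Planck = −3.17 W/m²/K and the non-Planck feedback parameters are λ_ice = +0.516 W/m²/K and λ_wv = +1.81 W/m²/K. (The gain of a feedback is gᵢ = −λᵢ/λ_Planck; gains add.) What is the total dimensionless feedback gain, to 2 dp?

0.73

Convert to gains: g_ice = 0.516/3.17 = 0.1628; g_wv = 1.81/3.17 = 0.571.
Total gain g = 0.7338.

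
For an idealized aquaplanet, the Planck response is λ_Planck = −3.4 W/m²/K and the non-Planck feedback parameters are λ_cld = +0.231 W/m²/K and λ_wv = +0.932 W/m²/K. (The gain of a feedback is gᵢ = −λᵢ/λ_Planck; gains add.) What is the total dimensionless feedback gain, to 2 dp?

0.34

Convert to gains: g_cld = 0.231/3.4 = 0.06794; g_wv = 0.932/3.4 = 0.2741.
Total gain g = 0.34204.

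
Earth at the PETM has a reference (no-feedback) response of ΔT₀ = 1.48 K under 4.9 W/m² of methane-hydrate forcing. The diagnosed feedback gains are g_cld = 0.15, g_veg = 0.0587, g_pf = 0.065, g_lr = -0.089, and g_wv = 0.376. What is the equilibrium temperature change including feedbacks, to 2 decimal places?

Total gain g = 0.15 + 0.0587 + 0.065 − 0.089 + 0.376 = 0.5607.
Amplification A = 1/(1 − 0.5607) = 2.276.
ΔT = 1.48 × 2.276 = 3.37 K.

3.37 K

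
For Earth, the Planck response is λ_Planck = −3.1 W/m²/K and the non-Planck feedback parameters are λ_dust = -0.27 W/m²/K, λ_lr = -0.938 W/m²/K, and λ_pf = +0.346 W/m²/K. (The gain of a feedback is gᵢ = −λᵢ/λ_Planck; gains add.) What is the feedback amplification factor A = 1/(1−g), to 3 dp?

0.782

Convert to gains: g_dust = -0.27/3.1 = -0.0871; g_lr = -0.938/3.1 = -0.3026; g_pf = 0.346/3.1 = 0.1116.
Total gain g = -0.2781.
A = 1/(1 + 0.2781) = 0.782.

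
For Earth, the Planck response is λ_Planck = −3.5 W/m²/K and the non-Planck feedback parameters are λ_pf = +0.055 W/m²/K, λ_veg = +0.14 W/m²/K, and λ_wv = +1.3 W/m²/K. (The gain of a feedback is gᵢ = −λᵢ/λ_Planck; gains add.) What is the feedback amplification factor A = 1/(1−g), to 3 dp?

1.746

Convert to gains: g_pf = 0.055/3.5 = 0.01571; g_veg = 0.14/3.5 = 0.04; g_wv = 1.3/3.5 = 0.3714.
Total gain g = 0.42711.
A = 1/(1 − 0.42711) = 1.746.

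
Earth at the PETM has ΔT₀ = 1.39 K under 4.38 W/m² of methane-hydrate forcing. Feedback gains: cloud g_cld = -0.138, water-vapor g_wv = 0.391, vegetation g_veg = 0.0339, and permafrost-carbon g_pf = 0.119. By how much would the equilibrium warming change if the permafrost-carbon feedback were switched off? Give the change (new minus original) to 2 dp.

Original: g = 0.4059, ΔT = 1.39/(1−0.4059) = 2.3397 K.
Without permafrost-carbon: g' = 0.2869, ΔT' = 1.39/(1−0.2869) = 1.9492 K.
Change = 1.9492 − 2.3397 = -0.39 K.

-0.39 K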